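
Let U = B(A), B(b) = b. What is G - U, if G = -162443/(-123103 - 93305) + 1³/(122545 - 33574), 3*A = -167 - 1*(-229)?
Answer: -127821271637/6418012056 ≈ -19.916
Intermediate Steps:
A = 62/3 (A = (-167 - 1*(-229))/3 = (-167 + 229)/3 = (⅓)*62 = 62/3 ≈ 20.667)
U = 62/3 ≈ 20.667
G = 4817644187/6418012056 (G = -162443/(-216408) + 1/88971 = -162443*(-1/216408) + 1*(1/88971) = 162443/216408 + 1/88971 = 4817644187/6418012056 ≈ 0.75064)
G - U = 4817644187/6418012056 - 1*62/3 = 4817644187/6418012056 - 62/3 = -127821271637/6418012056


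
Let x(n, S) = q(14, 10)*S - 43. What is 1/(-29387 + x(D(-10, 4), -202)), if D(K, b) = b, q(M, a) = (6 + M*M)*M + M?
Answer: -1/603514 ≈ -1.6570e-6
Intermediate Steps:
q(M, a) = M + M*(6 + M**2) (q(M, a) = (6 + M**2)*M + M = M*(6 + M**2) + M = M + M*(6 + M**2))
x(n, S) = -43 + 2842*S (x(n, S) = (14*(7 + 14**2))*S - 43 = (14*(7 + 196))*S - 43 = (14*203)*S - 43 = 2842*S - 43 = -43 + 2842*S)
1/(-29387 + x(D(-10, 4), -202)) = 1/(-29387 + (-43 + 2842*(-202))) = 1/(-29387 + (-43 - 574084)) = 1/(-29387 - 574127) = 1/(-603514) = -1/603514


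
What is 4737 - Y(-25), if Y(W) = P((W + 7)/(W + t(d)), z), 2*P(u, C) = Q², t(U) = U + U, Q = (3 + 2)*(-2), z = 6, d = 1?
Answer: 4687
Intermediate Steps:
Q = -10 (Q = 5*(-2) = -10)
t(U) = 2*U
P(u, C) = 50 (P(u, C) = (½)*(-10)² = (½)*100 = 50)
Y(W) = 50
4737 - Y(-25) = 4737 - 1*50 = 4737 - 50 = 4687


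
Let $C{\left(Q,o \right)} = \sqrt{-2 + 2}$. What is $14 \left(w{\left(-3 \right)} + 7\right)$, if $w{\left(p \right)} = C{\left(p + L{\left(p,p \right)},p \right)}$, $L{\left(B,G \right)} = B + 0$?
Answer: $98$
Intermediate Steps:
$L{\left(B,G \right)} = B$
$C{\left(Q,o \right)} = 0$ ($C{\left(Q,o \right)} = \sqrt{0} = 0$)
$w{\left(p \right)} = 0$
$14 \left(w{\left(-3 \right)} + 7\right) = 14 \left(0 + 7\right) = 14 \cdot 7 = 98$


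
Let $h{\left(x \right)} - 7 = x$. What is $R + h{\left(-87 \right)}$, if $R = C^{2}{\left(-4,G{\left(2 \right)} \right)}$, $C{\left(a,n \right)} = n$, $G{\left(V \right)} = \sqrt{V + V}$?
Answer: $-76$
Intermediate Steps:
$G{\left(V \right)} = \sqrt{2} \sqrt{V}$ ($G{\left(V \right)} = \sqrt{2 V} = \sqrt{2} \sqrt{V}$)
$h{\left(x \right)} = 7 + x$
$R = 4$ ($R = \left(\sqrt{2} \sqrt{2}\right)^{2} = 2^{2} = 4$)
$R + h{\left(-87 \right)} = 4 + \left(7 - 87\right) = 4 - 80 = -76$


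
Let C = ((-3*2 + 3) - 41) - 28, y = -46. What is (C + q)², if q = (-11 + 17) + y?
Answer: 12544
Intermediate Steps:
q = -40 (q = (-11 + 17) - 46 = 6 - 46 = -40)
C = -72 (C = ((-6 + 3) - 41) - 28 = (-3 - 41) - 28 = -44 - 28 = -72)
(C + q)² = (-72 - 40)² = (-112)² = 12544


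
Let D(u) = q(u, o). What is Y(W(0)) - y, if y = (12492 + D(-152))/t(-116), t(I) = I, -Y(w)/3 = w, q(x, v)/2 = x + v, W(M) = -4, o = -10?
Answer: 3390/29 ≈ 116.90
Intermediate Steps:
q(x, v) = 2*v + 2*x (q(x, v) = 2*(x + v) = 2*(v + x) = 2*v + 2*x)
Y(w) = -3*w
D(u) = -20 + 2*u (D(u) = 2*(-10) + 2*u = -20 + 2*u)
y = -3042/29 (y = (12492 + (-20 + 2*(-152)))/(-116) = (12492 + (-20 - 304))*(-1/116) = (12492 - 324)*(-1/116) = 12168*(-1/116) = -3042/29 ≈ -104.90)
Y(W(0)) - y = -3*(-4) - 1*(-3042/29) = 12 + 3042/29 = 3390/29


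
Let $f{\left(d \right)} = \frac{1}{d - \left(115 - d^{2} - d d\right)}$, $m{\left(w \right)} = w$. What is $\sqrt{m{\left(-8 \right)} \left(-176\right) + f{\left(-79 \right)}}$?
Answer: $\frac{\sqrt{51904515}}{192} \approx 37.523$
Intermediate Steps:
$f{\left(d \right)} = \frac{1}{-115 + d + 2 d^{2}}$ ($f{\left(d \right)} = \frac{1}{d + \left(\left(d^{2} + d^{2}\right) - 115\right)} = \frac{1}{d + \left(2 d^{2} - 115\right)} = \frac{1}{d + \left(-115 + 2 d^{2}\right)} = \frac{1}{-115 + d + 2 d^{2}}$)
$\sqrt{m{\left(-8 \right)} \left(-176\right) + f{\left(-79 \right)}} = \sqrt{\left(-8\right) \left(-176\right) + \frac{1}{-115 - 79 + 2 \left(-79\right)^{2}}} = \sqrt{1408 + \frac{1}{-115 - 79 + 2 \cdot 6241}} = \sqrt{1408 + \frac{1}{-115 - 79 + 12482}} = \sqrt{1408 + \frac{1}{12288}} = \sqrt{\frac{17301505}{12288}} = \frac{\sqrt{51904515}}{192}$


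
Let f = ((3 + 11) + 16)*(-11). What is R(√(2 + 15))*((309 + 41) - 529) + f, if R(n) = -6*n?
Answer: -330 + 1074*√17 ≈ 4098.2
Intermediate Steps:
f = -330 (f = (14 + 16)*(-11) = 30*(-11) = -330)
R(√(2 + 15))*((309 + 41) - 529) + f = (-6*√(2 + 15))*((309 + 41) - 529) - 330 = (-6*√17)*(350 - 529) - 330 = -6*√17*(-179) - 330 = 1074*√17 - 330 = -330 + 1074*√17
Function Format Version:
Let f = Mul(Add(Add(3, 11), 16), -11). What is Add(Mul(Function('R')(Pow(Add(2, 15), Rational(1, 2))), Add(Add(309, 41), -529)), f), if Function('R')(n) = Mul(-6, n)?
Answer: Add(-330, Mul(1074, Pow(17, Rational(1, 2)))) ≈ 4098.2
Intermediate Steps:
f = -330 (f = Mul(Add(14, 16), -11) = Mul(30, -11) = -330)
Add(Mul(Function('R')(Pow(Add(2, 15), Rational(1, 2))), Add(Add(309, 41), -529)), f) = Add(Mul(Mul(-6, Pow(Add(2, 15), Rational(1, 2))), Add(Add(309, 41), -529)), -330) = Add(Mul(Mul(-6, Pow(17, Rational(1, 2))), Add(350, -529)), -330) = Add(Mul(Mul(-6, Pow(17, Rational(1, 2))), -179), -330) = Add(Mul(1074, Pow(17, Rational(1, 2))), -330) = Add(-330, Mul(1074, Pow(17, Rational(1, 2))))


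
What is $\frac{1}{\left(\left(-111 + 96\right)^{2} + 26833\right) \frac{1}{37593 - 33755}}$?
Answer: $\frac{1919}{13529} \approx 0.14184$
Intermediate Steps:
$\frac{1}{\left(\left(-111 + 96\right)^{2} + 26833\right) \frac{1}{37593 - 33755}} = \frac{1}{\left(\left(-15\right)^{2} + 26833\right) \frac{1}{3838}} = \frac{1}{\left(225 + 26833\right) \frac{1}{3838}} = \frac{1}{27058 \cdot \frac{1}{3838}} = \frac{1}{\frac{13529}{1919}} = \frac{1919}{13529}$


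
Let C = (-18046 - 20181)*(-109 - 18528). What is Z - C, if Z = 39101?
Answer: -712397498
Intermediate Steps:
C = 712436599 (C = -38227*(-18637) = 712436599)
Z - C = 39101 - 1*712436599 = 39101 - 712436599 = -712397498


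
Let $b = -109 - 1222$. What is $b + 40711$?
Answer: $39380$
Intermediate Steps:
$b = -1331$ ($b = -109 - 1222 = -1331$)
$b + 40711 = -1331 + 40711 = 39380$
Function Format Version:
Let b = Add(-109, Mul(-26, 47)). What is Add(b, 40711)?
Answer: 39380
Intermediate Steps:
b = -1331 (b = Add(-109, -1222) = -1331)
Add(b, 40711) = Add(-1331, 40711) = 39380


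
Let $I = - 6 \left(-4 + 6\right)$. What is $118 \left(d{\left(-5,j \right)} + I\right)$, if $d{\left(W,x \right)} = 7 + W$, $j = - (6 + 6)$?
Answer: $-1180$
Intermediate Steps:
$j = -12$ ($j = \left(-1\right) 12 = -12$)
$I = -12$ ($I = \left(-6\right) 2 = -12$)
$118 \left(d{\left(-5,j \right)} + I\right) = 118 \left(\left(7 - 5\right) - 12\right) = 118 \left(2 - 12\right) = 118 \left(-10\right) = -1180$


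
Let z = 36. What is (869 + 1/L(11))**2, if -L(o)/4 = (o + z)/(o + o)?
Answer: 6670805625/8836 ≈ 7.5496e+5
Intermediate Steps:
L(o) = -2*(36 + o)/o (L(o) = -4*(o + 36)/(o + o) = -4*(36 + o)/(2*o) = -4*(36 + o)*1/(2*o) = -2*(36 + o)/o)
(869 + 1/L(11))**2 = (869 + 1/(-2 - 72/11))**2 = (869 + 1/(-94/11))**2 = (869 - 11/94)**2 = (81675/94)**2 = 6670805625/8836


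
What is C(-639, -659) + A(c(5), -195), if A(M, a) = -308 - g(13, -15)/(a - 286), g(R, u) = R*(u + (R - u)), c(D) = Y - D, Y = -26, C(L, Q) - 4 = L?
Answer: -34878/37 ≈ -942.65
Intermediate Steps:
C(L, Q) = 4 + L
c(D) = -26 - D
g(R, u) = R² (g(R, u) = R*R = R²)
A(M, a) = -308 - 169/(-286 + a) (A(M, a) = -308 - 13²/(a - 286) = -308 - 169/(-286 + a))
C(-639, -659) + A(c(5), -195) = (4 - 639) + (87919 - 308*(-195))/(-286 - 195) = -635 + (87919 + 60060)/(-481) = -635 - 1/481*147979 = -635 - 11383/37 = -34878/37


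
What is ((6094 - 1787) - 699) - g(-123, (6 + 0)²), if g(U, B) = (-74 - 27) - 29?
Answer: 3738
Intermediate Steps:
g(U, B) = -130 (g(U, B) = -101 - 29 = -130)
((6094 - 1787) - 699) - g(-123, (6 + 0)²) = ((6094 - 1787) - 699) - 1*(-130) = (4307 - 699) + 130 = 3608 + 130 = 3738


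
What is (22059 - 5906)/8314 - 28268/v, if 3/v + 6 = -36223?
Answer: 8514545135267/24942 ≈ 3.4137e+8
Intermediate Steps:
v = -3/36229 (v = 3/(-6 - 36223) = 3/(-36229) = 3*(-1/36229) = -3/36229 ≈ -8.2807e-5)
(22059 - 5906)/8314 - 28268/v = (22059 - 5906)/8314 - 28268/(-3/36229) = 16153*(1/8314) - 28268*(-36229/3) = 16153/8314 + 1024121372/3 = 8514545135267/24942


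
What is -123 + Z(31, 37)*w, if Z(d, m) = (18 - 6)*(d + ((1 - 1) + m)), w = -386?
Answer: -315099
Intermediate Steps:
Z(d, m) = 12*d + 12*m (Z(d, m) = 12*(d + (0 + m)) = 12*(d + m) = 12*d + 12*m)
-123 + Z(31, 37)*w = -123 + (12*31 + 12*37)*(-386) = -123 + (372 + 444)*(-386) = -123 + 816*(-386) = -123 - 314976 = -315099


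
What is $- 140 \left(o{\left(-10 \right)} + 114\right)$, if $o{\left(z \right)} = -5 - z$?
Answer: $-16660$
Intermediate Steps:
$- 140 \left(o{\left(-10 \right)} + 114\right) = - 140 \left(\left(-5 - -10\right) + 114\right) = - 140 \left(\left(-5 + 10\right) + 114\right) = - 140 \left(5 + 114\right) = \left(-140\right) 119 = -16660$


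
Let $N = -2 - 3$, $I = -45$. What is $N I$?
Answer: $225$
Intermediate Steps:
$N = -5$
$N I = \left(-5\right) \left(-45\right) = 225$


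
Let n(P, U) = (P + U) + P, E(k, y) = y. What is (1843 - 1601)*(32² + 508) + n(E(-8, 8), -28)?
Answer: 370732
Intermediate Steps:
n(P, U) = U + 2*P
(1843 - 1601)*(32² + 508) + n(E(-8, 8), -28) = (1843 - 1601)*(32² + 508) + (-28 + 2*8) = 242*(1024 + 508) + (-28 + 16) = 242*1532 - 12 = 370744 - 12 = 370732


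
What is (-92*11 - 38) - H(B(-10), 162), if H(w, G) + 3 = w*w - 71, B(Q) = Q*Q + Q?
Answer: -9076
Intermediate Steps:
B(Q) = Q + Q² (B(Q) = Q² + Q = Q + Q²)
H(w, G) = -74 + w² (H(w, G) = -3 + (w*w - 71) = -3 + (w² - 71) = -3 + (-71 + w²) = -74 + w²)
(-92*11 - 38) - H(B(-10), 162) = (-92*11 - 38) - (-74 + (-10*(1 - 10))²) = (-1012 - 38) - (-74 + (-10*(-9))²) = -1050 - (-74 + 90²) = -1050 - (-74 + 8100) = -1050 - 1*8026 = -1050 - 8026 = -9076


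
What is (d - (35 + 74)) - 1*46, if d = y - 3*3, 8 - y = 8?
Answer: -164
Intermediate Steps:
y = 0 (y = 8 - 1*8 = 8 - 8 = 0)
d = -9 (d = 0 - 3*3 = 0 - 9 = -9)
(d - (35 + 74)) - 1*46 = (-9 - (35 + 74)) - 1*46 = (-9 - 1*109) - 46 = (-9 - 109) - 46 = -118 - 46 = -164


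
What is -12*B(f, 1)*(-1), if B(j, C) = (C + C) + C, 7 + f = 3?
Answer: 36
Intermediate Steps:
f = -4 (f = -7 + 3 = -4)
B(j, C) = 3*C (B(j, C) = 2*C + C = 3*C)
-12*B(f, 1)*(-1) = -36*(-1) = 36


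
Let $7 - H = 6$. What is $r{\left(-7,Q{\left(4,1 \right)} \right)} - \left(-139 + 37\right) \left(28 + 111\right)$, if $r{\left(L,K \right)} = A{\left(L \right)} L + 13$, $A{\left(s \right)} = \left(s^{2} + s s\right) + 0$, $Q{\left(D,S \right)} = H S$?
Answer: $13505$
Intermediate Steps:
$H = 1$ ($H = 7 - 6 = 1$)
$Q{\left(D,S \right)} = S$ ($Q{\left(D,S \right)} = 1 S = S$)
$A{\left(s \right)} = 2 s^{2}$ ($A{\left(s \right)} = \left(s^{2} + s^{2}\right) + 0 = 2 s^{2} + 0 = 2 s^{2}$)
$r{\left(L,K \right)} = 13 + 2 L^{3}$ ($r{\left(L,K \right)} = 2 L^{2} L + 13 = 2 L^{3} + 13 = 13 + 2 L^{3}$)
$r{\left(-7,Q{\left(4,1 \right)} \right)} - \left(-139 + 37\right) \left(28 + 111\right) = \left(13 + 2 \left(-7\right)^{3}\right) - \left(-139 + 37\right) \left(28 + 111\right) = \left(13 + 2 \left(-343\right)\right) - \left(-102\right) 139 = \left(13 - 686\right) - -14178 = -673 + 14178 = 13505$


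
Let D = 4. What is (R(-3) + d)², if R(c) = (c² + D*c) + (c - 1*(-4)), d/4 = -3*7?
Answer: 7396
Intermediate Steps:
d = -84 (d = 4*(-3*7) = 4*(-21) = -84)
R(c) = 4 + c² + 5*c (R(c) = (c² + 4*c) + (c - 1*(-4)) = (c² + 4*c) + (c + 4) = (c² + 4*c) + (4 + c) = 4 + c² + 5*c)
(R(-3) + d)² = ((4 + (-3)² + 5*(-3)) - 84)² = ((4 + 9 - 15) - 84)² = (-2 - 84)² = (-86)² = 7396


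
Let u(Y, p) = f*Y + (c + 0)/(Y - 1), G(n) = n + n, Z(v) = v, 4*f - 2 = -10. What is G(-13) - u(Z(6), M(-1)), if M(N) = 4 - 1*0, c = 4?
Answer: -74/5 ≈ -14.800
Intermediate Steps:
f = -2 (f = ½ + (¼)*(-10) = ½ - 5/2 = -2)
M(N) = 4 (M(N) = 4 + 0 = 4)
G(n) = 2*n
u(Y, p) = -2*Y + 4/(-1 + Y) (u(Y, p) = -2*Y + (4 + 0)/(Y - 1) = -2*Y + 4/(-1 + Y))
G(-13) - u(Z(6), M(-1)) = 2*(-13) - 2*(2 + 6 - 1*6²)/(-1 + 6) = -26 - 2*(2 + 6 - 1*36)/5 = -26 - 2*(2 + 6 - 36)/5 = -26 - 2*(-28)/5 = -26 - 1*(-56/5) = -26 + 56/5 = -74/5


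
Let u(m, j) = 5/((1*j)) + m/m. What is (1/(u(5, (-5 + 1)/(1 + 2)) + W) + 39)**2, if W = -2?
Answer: 543169/361 ≈ 1504.6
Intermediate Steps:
u(m, j) = 1 + 5/j (u(m, j) = 5/j + 1 = 1 + 5/j)
(1/(u(5, (-5 + 1)/(1 + 2)) + W) + 39)**2 = (1/((5 + (-5 + 1)/(1 + 2))/(((-5 + 1)/(1 + 2))) - 2) + 39)**2 = (1/((5 - 4/3)/((-4/3)) - 2) + 39)**2 = (1/((5 - 4*1/3)/((-4*1/3)) - 2) + 39)**2 = (1/((5 - 4/3)/(-4/3) - 2) + 39)**2 = (1/(-3/4*11/3 - 2) + 39)**2 = (1/(-11/4 - 2) + 39)**2 = (1/(-19/4) + 39)**2 = (-4/19 + 39)**2 = (737/19)**2 = 543169/361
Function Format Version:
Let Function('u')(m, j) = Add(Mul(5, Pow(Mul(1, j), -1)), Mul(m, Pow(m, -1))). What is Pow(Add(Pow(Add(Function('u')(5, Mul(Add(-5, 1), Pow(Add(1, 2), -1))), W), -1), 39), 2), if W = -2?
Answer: Rational(543169, 361) ≈ 1504.6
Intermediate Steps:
Function('u')(m, j) = Add(1, Mul(5, Pow(j, -1))) (Function('u')(m, j) = Add(Mul(5, Pow(j, -1)), 1) = Add(1, Mul(5, Pow(j, -1))))
Pow(Add(Pow(Add(Function('u')(5, Mul(Add(-5, 1), Pow(Add(1, 2), -1))), W), -1), 39), 2) = Pow(Add(Pow(Add(Mul(Pow(Mul(Add(-5, 1), Pow(Add(1, 2), -1)), -1), Add(5, Mul(Add(-5, 1), Pow(Add(1, 2), -1)))), -2), -1), 39), 2) = Pow(Add(Pow(Add(Mul(Pow(Mul(-4, Pow(3, -1)), -1), Add(5, Mul(-4, Pow(3, -1)))), -2), -1), 39), 2) = Pow(Add(Pow(Add(Mul(Pow(Mul(-4, Rational(1, 3)), -1), Add(5, Mul(-4, Rational(1, 3)))), -2), -1), 39), 2) = Pow(Add(Pow(Add(Mul(Pow(Rational(-4, 3), -1), Add(5, Rational(-4, 3))), -2), -1), 39), 2) = Pow(Add(Pow(Add(Mul(Rational(-3, 4), Rational(11, 3)), -2), -1), 39), 2) = Pow(Add(Pow(Add(Rational(-11, 4), -2), -1), 39), 2) = Pow(Add(Pow(Rational(-19, 4), -1), 39), 2) = Pow(Add(Rational(-4, 19), 39), 2) = Pow(Rational(737, 19), 2) = Rational(543169, 361)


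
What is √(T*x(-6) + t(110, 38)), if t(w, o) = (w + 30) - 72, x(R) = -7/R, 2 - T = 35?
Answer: √118/2 ≈ 5.4314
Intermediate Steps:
T = -33 (T = 2 - 1*35 = 2 - 35 = -33)
t(w, o) = -42 + w (t(w, o) = (30 + w) - 72 = -42 + w)
√(T*x(-6) + t(110, 38)) = √(-(-231)/(-6) + (-42 + 110)) = √(-(-231)*(-1)/6 + 68) = √(-33*7/6 + 68) = √(-77/2 + 68) = √(59/2) = √118/2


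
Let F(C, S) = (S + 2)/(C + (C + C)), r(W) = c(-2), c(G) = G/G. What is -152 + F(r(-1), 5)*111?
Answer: 107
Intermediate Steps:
c(G) = 1
r(W) = 1
F(C, S) = (2 + S)/(3*C) (F(C, S) = (2 + S)/(C + 2*C) = (2 + S)/((3*C)) = (2 + S)*(1/(3*C)) = (2 + S)/(3*C))
-152 + F(r(-1), 5)*111 = -152 + ((⅓)*(2 + 5)/1)*111 = -152 + ((⅓)*1*7)*111 = -152 + (7/3)*111 = -152 + 259 = 107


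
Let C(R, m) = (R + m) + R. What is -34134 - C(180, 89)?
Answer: -34583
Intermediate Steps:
C(R, m) = m + 2*R
-34134 - C(180, 89) = -34134 - (89 + 2*180) = -34134 - (89 + 360) = -34134 - 1*449 = -34134 - 449 = -34583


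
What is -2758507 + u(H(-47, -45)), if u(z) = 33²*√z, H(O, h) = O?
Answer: -2758507 + 1089*I*√47 ≈ -2.7585e+6 + 7465.8*I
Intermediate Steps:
u(z) = 1089*√z
-2758507 + u(H(-47, -45)) = -2758507 + 1089*√(-47) = -2758507 + 1089*(I*√47) = -2758507 + 1089*I*√47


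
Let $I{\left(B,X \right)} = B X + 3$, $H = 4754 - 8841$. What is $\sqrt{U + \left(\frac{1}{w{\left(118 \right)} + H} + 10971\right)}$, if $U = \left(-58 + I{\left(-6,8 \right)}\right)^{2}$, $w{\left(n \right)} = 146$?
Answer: $\frac{\sqrt{335169356039}}{3941} \approx 146.9$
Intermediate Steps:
$H = -4087$ ($H = 4754 - 8841 = -4087$)
$I{\left(B,X \right)} = 3 + B X$
$U = 10609$ ($U = \left(-58 + \left(3 - 48\right)\right)^{2} = \left(-58 - 45\right)^{2} = \left(-103\right)^{2} = 10609$)
$\sqrt{U + \left(\frac{1}{w{\left(118 \right)} + H} + 10971\right)} = \sqrt{10609 + \left(\frac{1}{146 - 4087} + 10971\right)} = \sqrt{10609 + \left(\frac{1}{-3941} + 10971\right)} = \sqrt{10609 + \left(- \frac{1}{3941} + 10971\right)} = \sqrt{10609 + \frac{43236710}{3941}} = \sqrt{\frac{85046779}{3941}} = \frac{\sqrt{335169356039}}{3941}$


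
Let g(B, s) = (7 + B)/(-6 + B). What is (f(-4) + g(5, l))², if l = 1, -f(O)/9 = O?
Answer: 576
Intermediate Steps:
f(O) = -9*O
g(B, s) = (7 + B)/(-6 + B)
(f(-4) + g(5, l))² = (-9*(-4) + (7 + 5)/(-6 + 5))² = (36 + 12/(-1))² = (36 - 1*12)² = (36 - 12)² = 24² = 576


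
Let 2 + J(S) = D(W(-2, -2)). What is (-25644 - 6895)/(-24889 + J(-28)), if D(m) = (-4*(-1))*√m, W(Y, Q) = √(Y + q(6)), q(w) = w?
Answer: 809928249/619561849 + 130156*√2/619561849 ≈ 1.3076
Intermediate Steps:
W(Y, Q) = √(6 + Y) (W(Y, Q) = √(Y + 6) = √(6 + Y))
D(m) = 4*√m
J(S) = -2 + 4*√2 (J(S) = -2 + 4*√(√(6 - 2)) = -2 + 4*√(√4) = -2 + 4*√2)
(-25644 - 6895)/(-24889 + J(-28)) = (-25644 - 6895)/(-24889 + (-2 + 4*√2)) = -32539/(-24891 + 4*√2)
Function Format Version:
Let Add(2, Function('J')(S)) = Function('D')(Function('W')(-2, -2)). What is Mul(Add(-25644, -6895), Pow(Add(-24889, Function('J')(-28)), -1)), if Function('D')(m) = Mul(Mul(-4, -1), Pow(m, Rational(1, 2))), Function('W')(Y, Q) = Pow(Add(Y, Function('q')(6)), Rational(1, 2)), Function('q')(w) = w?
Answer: Add(Rational(809928249, 619561849), Mul(Rational(130156, 619561849), Pow(2, Rational(1, 2)))) ≈ 1.3076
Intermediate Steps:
Function('W')(Y, Q) = Pow(Add(6, Y), Rational(1, 2)) (Function('W')(Y, Q) = Pow(Add(Y, 6), Rational(1, 2)) = Pow(Add(6, Y), Rational(1, 2)))
Function('D')(m) = Mul(4, Pow(m, Rational(1, 2)))
Function('J')(S) = Add(-2, Mul(4, Pow(2, Rational(1, 2)))) (Function('J')(S) = Add(-2, Mul(4, Pow(Pow(Add(6, -2), Rational(1, 2)), Rational(1, 2)))) = Add(-2, Mul(4, Pow(Pow(4, Rational(1, 2)), Rational(1, 2)))) = Add(-2, Mul(4, Pow(2, Rational(1, 2)))))
Mul(Add(-25644, -6895), Pow(Add(-24889, Function('J')(-28)), -1)) = Mul(Add(-25644, -6895), Pow(Add(-24889, Add(-2, Mul(4, Pow(2, Rational(1, 2))))), -1)) = Mul(-32539, Pow(Add(-24891, Mul(4, Pow(2, Rational(1, 2)))), -1))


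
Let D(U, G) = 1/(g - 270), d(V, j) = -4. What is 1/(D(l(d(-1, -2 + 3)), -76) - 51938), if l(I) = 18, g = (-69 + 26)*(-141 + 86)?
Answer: -2095/108810109 ≈ -1.9254e-5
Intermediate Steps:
g = 2365 (g = -43*(-55) = 2365)
D(U, G) = 1/2095 (D(U, G) = 1/(2365 - 270) = 1/2095)
1/(D(l(d(-1, -2 + 3)), -76) - 51938) = 1/(1/2095 - 51938) = 1/(-108810109/2095) = -2095/108810109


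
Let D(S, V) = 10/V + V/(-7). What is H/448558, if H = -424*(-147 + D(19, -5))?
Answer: 220056/1569953 ≈ 0.14017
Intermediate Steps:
D(S, V) = 10/V - V/7 (D(S, V) = 10/V + V*(-⅐) = 10/V - V/7)
H = 440112/7 (H = -424*(-147 + (10/(-5) - ⅐*(-5))) = -424*(-147 + (10*(-⅕) + 5/7)) = -424*(-147 + (-2 + 5/7)) = -424*(-147 - 9/7) = -424*(-1038/7) = 440112/7 ≈ 62873.)
H/448558 = (440112/7)/448558 = (440112/7)*(1/448558) = 220056/1569953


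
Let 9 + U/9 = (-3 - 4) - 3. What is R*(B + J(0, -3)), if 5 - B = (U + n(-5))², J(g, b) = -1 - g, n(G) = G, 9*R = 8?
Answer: -82592/3 ≈ -27531.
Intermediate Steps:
R = 8/9 (R = (⅑)*8 = 8/9 ≈ 0.88889)
U = -171 (U = -81 + 9*((-3 - 4) - 3) = -81 + 9*(-7 - 3) = -81 + 9*(-10) = -81 - 90 = -171)
B = -30971 (B = 5 - (-171 - 5)² = 5 - 1*(-176)² = 5 - 1*30976 = 5 - 30976 = -30971)
R*(B + J(0, -3)) = 8*(-30971 + (-1 - 1*0))/9 = 8*(-30971 + (-1 + 0))/9 = 8*(-30971 - 1)/9 = (8/9)*(-30972) = -82592/3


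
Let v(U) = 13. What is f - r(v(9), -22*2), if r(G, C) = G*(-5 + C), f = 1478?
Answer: 2115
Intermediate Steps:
f - r(v(9), -22*2) = 1478 - 13*(-5 - 22*2) = 1478 - 13*(-5 - 44) = 1478 - 13*(-49) = 1478 - 1*(-637) = 1478 + 637 = 2115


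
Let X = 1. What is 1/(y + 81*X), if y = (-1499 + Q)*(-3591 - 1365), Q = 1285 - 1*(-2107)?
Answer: -1/9381627 ≈ -1.0659e-7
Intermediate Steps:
Q = 3392 (Q = 1285 + 2107 = 3392)
y = -9381708 (y = (-1499 + 3392)*(-3591 - 1365) = 1893*(-4956) = -9381708)
1/(y + 81*X) = 1/(-9381708 + 81*1) = 1/(-9381708 + 81) = 1/(-9381627) = -1/9381627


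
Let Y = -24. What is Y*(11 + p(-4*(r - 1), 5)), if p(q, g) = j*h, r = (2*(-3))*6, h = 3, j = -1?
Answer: -192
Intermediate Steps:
r = -36 (r = -6*6 = -36)
p(q, g) = -3 (p(q, g) = -1*3 = -3)
Y*(11 + p(-4*(r - 1), 5)) = -24*(11 - 3) = -24*8 = -192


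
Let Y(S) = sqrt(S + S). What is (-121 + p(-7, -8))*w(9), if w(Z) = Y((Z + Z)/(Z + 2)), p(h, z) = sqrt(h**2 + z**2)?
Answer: 6*sqrt(11)*(-121 + sqrt(113))/11 ≈ -199.67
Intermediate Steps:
Y(S) = sqrt(2)*sqrt(S) (Y(S) = sqrt(2*S) = sqrt(2)*sqrt(S))
w(Z) = 2*sqrt(Z/(2 + Z)) (w(Z) = sqrt(2)*sqrt((Z + Z)/(Z + 2)) = sqrt(2)*sqrt((2*Z)/(2 + Z)) = sqrt(2)*sqrt(2*Z/(2 + Z)) = sqrt(2)*(sqrt(2)*sqrt(Z/(2 + Z))) = 2*sqrt(Z/(2 + Z)))
(-121 + p(-7, -8))*w(9) = (-121 + sqrt((-7)**2 + (-8)**2))*(2*sqrt(9/(2 + 9))) = (-121 + sqrt(49 + 64))*(2*sqrt(9/11)) = (-121 + sqrt(113))*(2*sqrt(9*(1/11))) = (-121 + sqrt(113))*(2*sqrt(9/11)) = (-121 + sqrt(113))*(2*(3*sqrt(11)/11)) = (-121 + sqrt(113))*(6*sqrt(11)/11) = 6*sqrt(11)*(-121 + sqrt(113))/11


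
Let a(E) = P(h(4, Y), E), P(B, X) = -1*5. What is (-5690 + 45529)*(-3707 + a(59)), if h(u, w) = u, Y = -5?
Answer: -147882368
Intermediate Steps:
P(B, X) = -5
a(E) = -5
(-5690 + 45529)*(-3707 + a(59)) = (-5690 + 45529)*(-3707 - 5) = 39839*(-3712) = -147882368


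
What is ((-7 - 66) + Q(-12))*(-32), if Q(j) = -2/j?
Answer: 6992/3 ≈ 2330.7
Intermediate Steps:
((-7 - 66) + Q(-12))*(-32) = ((-7 - 66) - 2/(-12))*(-32) = (-73 - 2*(-1/12))*(-32) = (-73 + ⅙)*(-32) = -437/6*(-32) = 6992/3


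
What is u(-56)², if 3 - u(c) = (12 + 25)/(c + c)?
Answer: 139129/12544 ≈ 11.091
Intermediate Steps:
u(c) = 3 - 37/(2*c) (u(c) = 3 - (12 + 25)/(c + c) = 3 - 37/(2*c))
u(-56)² = (3 - 37/2/(-56))² = (3 - 37/2*(-1/56))² = (3 + 37/112)² = (373/112)² = 139129/12544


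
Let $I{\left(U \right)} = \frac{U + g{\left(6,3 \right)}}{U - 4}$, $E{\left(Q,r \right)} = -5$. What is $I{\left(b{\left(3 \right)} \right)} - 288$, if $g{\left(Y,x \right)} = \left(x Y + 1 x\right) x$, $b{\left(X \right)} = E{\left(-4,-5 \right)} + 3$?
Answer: $- \frac{1789}{6} \approx -298.17$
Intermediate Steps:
$b{\left(X \right)} = -2$ ($b{\left(X \right)} = -5 + 3 = -2$)
$g{\left(Y,x \right)} = x \left(x + Y x\right)$ ($g{\left(Y,x \right)} = \left(Y x + x\right) x = \left(x + Y x\right) x = x \left(x + Y x\right)$)
$I{\left(U \right)} = \frac{63 + U}{-4 + U}$ ($I{\left(U \right)} = \frac{U + 3^{2} \left(1 + 6\right)}{U - 4} = \frac{U + 9 \cdot 7}{-4 + U} = \frac{U + 63}{-4 + U} = \frac{63 + U}{-4 + U}$)
$I{\left(b{\left(3 \right)} \right)} - 288 = \frac{63 - 2}{-4 - 2} - 288 = \frac{1}{-6} \cdot 61 - 288 = \left(- \frac{1}{6}\right) 61 - 288 = - \frac{61}{6} - 288 = - \frac{1789}{6}$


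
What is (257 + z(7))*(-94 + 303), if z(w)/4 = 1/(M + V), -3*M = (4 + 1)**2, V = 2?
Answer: 53581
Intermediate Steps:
M = -25/3 (M = -(4 + 1)**2/3 = -1/3*5**2 = -1/3*25 = -25/3 ≈ -8.3333)
z(w) = -12/19 (z(w) = 4/(-25/3 + 2) = 4/(-19/3) = 4*(-3/19) = -12/19)
(257 + z(7))*(-94 + 303) = (257 - 12/19)*(-94 + 303) = (4871/19)*209 = 53581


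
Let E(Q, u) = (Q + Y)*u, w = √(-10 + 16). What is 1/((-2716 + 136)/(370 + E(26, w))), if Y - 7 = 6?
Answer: -37/258 - 13*√6/860 ≈ -0.18044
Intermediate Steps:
w = √6 ≈ 2.4495
Y = 13 (Y = 7 + 6 = 13)
E(Q, u) = u*(13 + Q) (E(Q, u) = (Q + 13)*u = (13 + Q)*u = u*(13 + Q))
1/((-2716 + 136)/(370 + E(26, w))) = 1/((-2716 + 136)/(370 + √6*(13 + 26))) = 1/(-2580/(370 + √6*39)) = 1/(-2580/(370 + 39*√6)) = -37/258 - 13*√6/860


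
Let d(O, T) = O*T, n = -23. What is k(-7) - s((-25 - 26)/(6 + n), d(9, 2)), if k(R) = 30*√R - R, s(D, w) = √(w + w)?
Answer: 1 + 30*I*√7 ≈ 1.0 + 79.373*I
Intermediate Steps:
s(D, w) = √2*√w (s(D, w) = √(2*w) = √2*√w)
k(R) = -R + 30*√R
k(-7) - s((-25 - 26)/(6 + n), d(9, 2)) = (-1*(-7) + 30*√(-7)) - √2*√(9*2) = (7 + 30*(I*√7)) - √2*√18 = (7 + 30*I*√7) - √2*3*√2 = (7 + 30*I*√7) - 1*6 = (7 + 30*I*√7) - 6 = 1 + 30*I*√7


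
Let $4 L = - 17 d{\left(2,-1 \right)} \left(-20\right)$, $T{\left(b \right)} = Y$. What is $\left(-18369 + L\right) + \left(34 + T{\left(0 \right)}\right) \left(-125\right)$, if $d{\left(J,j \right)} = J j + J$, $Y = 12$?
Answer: $-24119$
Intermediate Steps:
$T{\left(b \right)} = 12$
$d{\left(J,j \right)} = J + J j$
$L = 0$ ($L = \frac{- 17 \cdot 2 \left(1 - 1\right) \left(-20\right)}{4} = \frac{- 17 \cdot 2 \cdot 0 \left(-20\right)}{4} = \frac{\left(-17\right) 0 \left(-20\right)}{4} = \frac{0 \left(-20\right)}{4} = \frac{1}{4} \cdot 0 = 0$)
$\left(-18369 + L\right) + \left(34 + T{\left(0 \right)}\right) \left(-125\right) = \left(-18369 + 0\right) + \left(34 + 12\right) \left(-125\right) = -18369 + 46 \left(-125\right) = -18369 - 5750 = -24119$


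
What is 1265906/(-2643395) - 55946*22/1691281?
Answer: -5394525052326/4470723738995 ≈ -1.2066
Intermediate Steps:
1265906/(-2643395) - 55946*22/1691281 = 1265906*(-1/2643395) - 1230812*1/1691281 = -1265906/2643395 - 1230812/1691281 = -5394525052326/4470723738995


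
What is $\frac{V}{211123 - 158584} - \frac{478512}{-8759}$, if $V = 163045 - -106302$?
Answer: $\frac{27499752341}{460189101} \approx 59.758$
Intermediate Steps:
$V = 269347$ ($V = 163045 + 106302 = 269347$)
$\frac{V}{211123 - 158584} - \frac{478512}{-8759} = \frac{269347}{211123 - 158584} - \frac{478512}{-8759} = \frac{269347}{211123 - 158584} - - \frac{478512}{8759} = \frac{269347}{52539} + \frac{478512}{8759} = \frac{27499752341}{460189101}$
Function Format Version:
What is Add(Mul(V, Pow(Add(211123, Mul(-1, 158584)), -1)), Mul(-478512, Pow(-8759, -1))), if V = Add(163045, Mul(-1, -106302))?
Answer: Rational(27499752341, 460189101) ≈ 59.758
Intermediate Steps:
V = 269347 (V = Add(163045, 106302) = 269347)
Add(Mul(V, Pow(Add(211123, Mul(-1, 158584)), -1)), Mul(-478512, Pow(-8759, -1))) = Add(Mul(269347, Pow(Add(211123, Mul(-1, 158584)), -1)), Mul(-478512, Pow(-8759, -1))) = Add(Mul(269347, Pow(Add(211123, -158584), -1)), Mul(-478512, Rational(-1, 8759))) = Add(Mul(269347, Pow(52539, -1)), Rational(478512, 8759)) = Add(Mul(269347, Rational(1, 52539)), Rational(478512, 8759)) = Add(Rational(269347, 52539), Rational(478512, 8759)) = Rational(27499752341, 460189101)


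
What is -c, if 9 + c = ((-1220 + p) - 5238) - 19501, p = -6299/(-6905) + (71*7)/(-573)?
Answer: 102743902378/3956565 ≈ 25968.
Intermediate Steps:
p = 177542/3956565 (p = -6299*(-1/6905) + 497*(-1/573) = 6299/6905 - 497/573 = 177542/3956565 ≈ 0.044873)
c = -102743902378/3956565 (c = -9 + (((-1220 + 177542/3956565) - 5238) - 19501) = -9 + ((-4826831758/3956565 - 5238) - 19501) = -9 + (-25551319228/3956565 - 19501) = -9 - 102708293293/3956565 = -102743902378/3956565 ≈ -25968.)
-c = -1*(-102743902378/3956565) = 102743902378/3956565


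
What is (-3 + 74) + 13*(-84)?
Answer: -1021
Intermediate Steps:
(-3 + 74) + 13*(-84) = 71 - 1092 = -1021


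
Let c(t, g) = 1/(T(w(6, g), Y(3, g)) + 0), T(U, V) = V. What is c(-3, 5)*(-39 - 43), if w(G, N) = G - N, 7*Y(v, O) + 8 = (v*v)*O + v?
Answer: -287/20 ≈ -14.350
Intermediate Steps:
Y(v, O) = -8/7 + v/7 + O*v**2/7 (Y(v, O) = -8/7 + ((v*v)*O + v)/7 = -8/7 + (v**2*O + v)/7 = -8/7 + (O*v**2 + v)/7 = -8/7 + (v + O*v**2)/7 = -8/7 + (v/7 + O*v**2/7) = -8/7 + v/7 + O*v**2/7)
c(t, g) = 1/(-5/7 + 9*g/7) (c(t, g) = 1/((-8/7 + (1/7)*3 + (1/7)*g*3**2) + 0) = 1/((-8/7 + 3/7 + (1/7)*g*9) + 0) = 1/((-8/7 + 3/7 + 9*g/7) + 0) = 1/((-5/7 + 9*g/7) + 0) = 1/(-5/7 + 9*g/7))
c(-3, 5)*(-39 - 43) = (7/(-5 + 9*5))*(-39 - 43) = (7/(-5 + 45))*(-82) = (7/40)*(-82) = -287/20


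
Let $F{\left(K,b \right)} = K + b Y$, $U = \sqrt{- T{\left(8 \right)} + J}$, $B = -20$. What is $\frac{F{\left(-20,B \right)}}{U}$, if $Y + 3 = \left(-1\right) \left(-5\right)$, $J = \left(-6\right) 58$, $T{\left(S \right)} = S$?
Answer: $\frac{30 i \sqrt{89}}{89} \approx 3.18 i$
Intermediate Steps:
$J = -348$
$Y = 2$ ($Y = -3 - -5 = -3 + 5 = 2$)
$U = 2 i \sqrt{89}$ ($U = \sqrt{\left(-1\right) 8 - 348} = \sqrt{-8 - 348} = \sqrt{-356} = 2 i \sqrt{89} \approx 18.868 i$)
$F{\left(K,b \right)} = K + 2 b$ ($F{\left(K,b \right)} = K + b 2 = K + 2 b$)
$\frac{F{\left(-20,B \right)}}{U} = \frac{-20 + 2 \left(-20\right)}{2 i \sqrt{89}} = \left(-20 - 40\right) \left(- \frac{i \sqrt{89}}{178}\right) = - 60 \left(- \frac{i \sqrt{89}}{178}\right) = \frac{30 i \sqrt{89}}{89}$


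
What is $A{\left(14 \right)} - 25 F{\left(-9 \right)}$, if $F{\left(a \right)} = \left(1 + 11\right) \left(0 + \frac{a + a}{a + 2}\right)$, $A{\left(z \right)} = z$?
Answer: $- \frac{5302}{7} \approx -757.43$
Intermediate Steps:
$F{\left(a \right)} = \frac{24 a}{2 + a}$ ($F{\left(a \right)} = 12 \left(0 + \frac{2 a}{2 + a}\right) = 12 \frac{2 a}{2 + a} = \frac{24 a}{2 + a}$)
$A{\left(14 \right)} - 25 F{\left(-9 \right)} = 14 - 25 \cdot 24 \left(-9\right) \frac{1}{2 - 9} = 14 - 25 \cdot 24 \left(-9\right) \frac{1}{-7} = 14 - 25 \cdot 24 \left(-9\right) \left(- \frac{1}{7}\right) = 14 - \frac{5400}{7} = - \frac{5302}{7}$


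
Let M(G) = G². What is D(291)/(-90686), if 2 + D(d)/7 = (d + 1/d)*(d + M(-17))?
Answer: -171902423/13194813 ≈ -13.028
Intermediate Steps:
D(d) = -14 + 7*(289 + d)*(d + 1/d) (D(d) = -14 + 7*((d + 1/d)*(d + (-17)²)) = -14 + 7*((d + 1/d)*(d + 289)) = -14 + 7*((d + 1/d)*(289 + d)) = -14 + 7*((289 + d)*(d + 1/d)) = -14 + 7*(289 + d)*(d + 1/d))
D(291)/(-90686) = (-7 + 7*291² + 2023*291 + 2023/291)/(-90686) = (-7 + 7*84681 + 588693 + 2023*(1/291))*(-1/90686) = (-7 + 592767 + 588693 + 2023/291)*(-1/90686) = (343804846/291)*(-1/90686) = -171902423/13194813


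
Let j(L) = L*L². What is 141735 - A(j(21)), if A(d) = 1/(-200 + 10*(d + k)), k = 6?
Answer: 13106235449/92470 ≈ 1.4174e+5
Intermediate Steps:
j(L) = L³
A(d) = 1/(-140 + 10*d) (A(d) = 1/(-200 + 10*(d + 6)) = 1/(-200 + 10*(6 + d)) = 1/(-200 + (60 + 10*d)) = 1/(-140 + 10*d))
141735 - A(j(21)) = 141735 - 1/(10*(-14 + 21³)) = 141735 - 1/(10*(-14 + 9261)) = 141735 - 1/(10*9247) = 141735 - 1*1/92470 = 141735 - 1/92470 = 13106235449/92470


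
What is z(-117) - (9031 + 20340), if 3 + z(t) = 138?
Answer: -29236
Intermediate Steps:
z(t) = 135 (z(t) = -3 + 138 = 135)
z(-117) - (9031 + 20340) = 135 - (9031 + 20340) = 135 - 1*29371 = 135 - 29371 = -29236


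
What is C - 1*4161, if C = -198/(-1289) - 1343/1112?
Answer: -5965755199/1433368 ≈ -4162.1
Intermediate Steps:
C = -1510951/1433368 (C = -198*(-1/1289) - 1343*1/1112 = 198/1289 - 1343/1112 = -1510951/1433368 ≈ -1.0541)
C - 1*4161 = -1510951/1433368 - 1*4161 = -1510951/1433368 - 4161 = -5965755199/1433368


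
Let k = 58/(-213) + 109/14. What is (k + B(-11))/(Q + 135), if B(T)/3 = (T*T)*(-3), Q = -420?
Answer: 3224993/849870 ≈ 3.7947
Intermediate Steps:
B(T) = -9*T**2 (B(T) = 3*((T*T)*(-3)) = 3*(T**2*(-3)) = 3*(-3*T**2) = -9*T**2)
k = 22405/2982 (k = 58*(-1/213) + 109*(1/14) = -58/213 + 109/14 = 22405/2982 ≈ 7.5134)
(k + B(-11))/(Q + 135) = (22405/2982 - 9*(-11)**2)/(-420 + 135) = (22405/2982 - 9*121)/(-285) = (22405/2982 - 1089)*(-1/285) = -3224993/2982*(-1/285) = 3224993/849870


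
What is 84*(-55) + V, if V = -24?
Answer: -4644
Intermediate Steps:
84*(-55) + V = 84*(-55) - 24 = -4620 - 24 = -4644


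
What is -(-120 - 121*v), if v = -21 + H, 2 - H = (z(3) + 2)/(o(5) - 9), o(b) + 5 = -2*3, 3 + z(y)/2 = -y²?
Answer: -23121/10 ≈ -2312.1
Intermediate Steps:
z(y) = -6 - 2*y² (z(y) = -6 + 2*(-y²) = -6 - 2*y²)
o(b) = -11 (o(b) = -5 - 2*3 = -5 - 6 = -11)
H = 9/10 (H = 2 - ((-6 - 2*3²) + 2)/(-11 - 9) = 2 - ((-6 - 2*9) + 2)/(-20) = 2 - ((-6 - 18) + 2)*(-1)/20 = 2 - (-24 + 2)*(-1)/20 = 2 - (-22)*(-1)/20 = 2 - 1*11/10 = 2 - 11/10 = 9/10 ≈ 0.90000)
v = -201/10 (v = -21 + 9/10 = -201/10 ≈ -20.100)
-(-120 - 121*v) = -(-120 - 121*(-201/10)) = -(-120 + 24321/10) = -1*23121/10 = -23121/10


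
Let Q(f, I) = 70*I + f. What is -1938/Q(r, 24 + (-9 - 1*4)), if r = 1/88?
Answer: -56848/22587 ≈ -2.5168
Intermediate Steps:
r = 1/88 ≈ 0.011364
Q(f, I) = f + 70*I
-1938/Q(r, 24 + (-9 - 1*4)) = -1938/(1/88 + 70*(24 + (-9 - 1*4))) = -1938/(1/88 + 70*(24 + (-9 - 4))) = -1938/(1/88 + 70*(24 - 13)) = -1938/(1/88 + 70*11) = -1938/(1/88 + 770) = -1938/67761/88 = -1938*88/67761 = -56848/22587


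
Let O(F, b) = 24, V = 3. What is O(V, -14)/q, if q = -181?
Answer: -24/181 ≈ -0.13260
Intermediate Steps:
O(V, -14)/q = 24/(-181) = 24*(-1/181) = -24/181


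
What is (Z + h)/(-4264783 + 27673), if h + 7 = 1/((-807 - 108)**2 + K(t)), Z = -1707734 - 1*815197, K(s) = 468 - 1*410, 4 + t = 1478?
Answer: 704137699151/1182553390710 ≈ 0.59544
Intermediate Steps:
t = 1474 (t = -4 + 1478 = 1474)
K(s) = 58 (K(s) = 468 - 410 = 58)
Z = -2522931 (Z = -1707734 - 815197 = -2522931)
h = -5860980/837283 (h = -7 + 1/((-807 - 108)**2 + 58) = -7 + 1/((-915)**2 + 58) = -7 + 1/(837225 + 58) = -7 + 1/837283 = -5860980/837283 ≈ -7.0000)
(Z + h)/(-4264783 + 27673) = (-2522931 - 5860980/837283)/(-4264783 + 27673) = -2112413097453/837283/(-4237110) = -2112413097453/837283*(-1/4237110) = 704137699151/1182553390710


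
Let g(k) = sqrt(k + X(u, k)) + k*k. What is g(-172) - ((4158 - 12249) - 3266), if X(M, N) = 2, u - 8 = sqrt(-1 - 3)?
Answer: 40941 + I*sqrt(170) ≈ 40941.0 + 13.038*I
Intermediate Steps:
u = 8 + 2*I (u = 8 + sqrt(-1 - 3) = 8 + sqrt(-4) = 8 + 2*I ≈ 8.0 + 2.0*I)
g(k) = k**2 + sqrt(2 + k) (g(k) = sqrt(k + 2) + k*k = sqrt(2 + k) + k**2 = k**2 + sqrt(2 + k))
g(-172) - ((4158 - 12249) - 3266) = ((-172)**2 + sqrt(2 - 172)) - ((4158 - 12249) - 3266) = (29584 + sqrt(-170)) - (-8091 - 3266) = (29584 + I*sqrt(170)) - 1*(-11357) = (29584 + I*sqrt(170)) + 11357 = 40941 + I*sqrt(170)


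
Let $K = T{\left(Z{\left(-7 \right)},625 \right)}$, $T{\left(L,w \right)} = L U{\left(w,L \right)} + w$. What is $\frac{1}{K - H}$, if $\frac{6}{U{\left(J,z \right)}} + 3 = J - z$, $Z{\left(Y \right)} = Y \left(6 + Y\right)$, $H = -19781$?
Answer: $\frac{205}{4183244} \approx 4.9005 \cdot 10^{-5}$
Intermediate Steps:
$U{\left(J,z \right)} = \frac{6}{-3 + J - z}$ ($U{\left(J,z \right)} = \frac{6}{-3 + \left(J - z\right)} = \frac{6}{-3 + J - z}$)
$T{\left(L,w \right)} = w - \frac{6 L}{3 + L - w}$ ($T{\left(L,w \right)} = L \left(- \frac{6}{3 + L - w}\right) + w = - \frac{6 L}{3 + L - w} + w = w - \frac{6 L}{3 + L - w}$)
$K = \frac{128139}{205}$ ($K = \frac{- 6 \left(- 7 \left(6 - 7\right)\right) + 625 \left(3 - 7 \left(6 - 7\right) - 625\right)}{3 - 7 \left(6 - 7\right) - 625} = \frac{- 6 \left(\left(-7\right) \left(-1\right)\right) + 625 \left(3 - -7 - 625\right)}{3 - -7 - 625} = \frac{\left(-6\right) 7 + 625 \left(3 + 7 - 625\right)}{3 + 7 - 625} = \frac{-42 + 625 \left(-615\right)}{-615} = - \frac{-42 - 384375}{615} = \left(- \frac{1}{615}\right) \left(-384417\right) = \frac{128139}{205} \approx 625.07$)
$\frac{1}{K - H} = \frac{1}{\frac{128139}{205} - -19781} = \frac{1}{\frac{128139}{205} + 19781} = \frac{1}{\frac{4183244}{205}} = \frac{205}{4183244}$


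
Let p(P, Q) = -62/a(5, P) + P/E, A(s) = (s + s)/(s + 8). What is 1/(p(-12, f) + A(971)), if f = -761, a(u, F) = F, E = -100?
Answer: 146850/1067647 ≈ 0.13755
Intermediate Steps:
A(s) = 2*s/(8 + s) (A(s) = (2*s)/(8 + s) = 2*s/(8 + s))
p(P, Q) = -62/P - P/100 (p(P, Q) = -62/P + P/(-100) = -62/P + P*(-1/100) = -62/P - P/100)
1/(p(-12, f) + A(971)) = 1/((-62/(-12) - 1/100*(-12)) + 2*971/(8 + 971)) = 1/((-62*(-1/12) + 3/25) + 2*971/979) = 1/((31/6 + 3/25) + 2*971*(1/979)) = 1/(793/150 + 1942/979) = 1/(1067647/146850) = 146850/1067647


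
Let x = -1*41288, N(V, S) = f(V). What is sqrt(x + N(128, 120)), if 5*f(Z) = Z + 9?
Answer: I*sqrt(1031515)/5 ≈ 203.13*I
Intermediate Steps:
f(Z) = 9/5 + Z/5 (f(Z) = (Z + 9)/5 = (9 + Z)/5 = 9/5 + Z/5)
N(V, S) = 9/5 + V/5
x = -41288
sqrt(x + N(128, 120)) = sqrt(-41288 + (9/5 + (1/5)*128)) = sqrt(-41288 + (9/5 + 128/5)) = sqrt(-41288 + 137/5) = sqrt(-206303/5) = I*sqrt(1031515)/5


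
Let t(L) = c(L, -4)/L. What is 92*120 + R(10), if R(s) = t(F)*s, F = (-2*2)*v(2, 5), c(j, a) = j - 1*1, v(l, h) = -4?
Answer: 88395/8 ≈ 11049.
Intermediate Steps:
c(j, a) = -1 + j (c(j, a) = j - 1 = -1 + j)
F = 16 (F = -2*2*(-4) = -4*(-4) = 16)
t(L) = (-1 + L)/L
R(s) = 15*s/16 (R(s) = ((-1 + 16)/16)*s = ((1/16)*15)*s = 15*s/16)
92*120 + R(10) = 92*120 + (15/16)*10 = 11040 + 75/8 = 88395/8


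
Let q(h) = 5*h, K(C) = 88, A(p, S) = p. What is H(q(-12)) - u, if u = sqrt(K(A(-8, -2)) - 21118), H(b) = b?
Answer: -60 - I*sqrt(21030) ≈ -60.0 - 145.02*I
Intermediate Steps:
u = I*sqrt(21030) (u = sqrt(88 - 21118) = sqrt(-21030) = I*sqrt(21030) ≈ 145.02*I)
H(q(-12)) - u = 5*(-12) - I*sqrt(21030) = -60 - I*sqrt(21030)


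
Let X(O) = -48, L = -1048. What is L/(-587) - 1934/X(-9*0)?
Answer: 592781/14088 ≈ 42.077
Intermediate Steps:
L/(-587) - 1934/X(-9*0) = -1048/(-587) - 1934/(-48) = -1048*(-1/587) - 1934*(-1/48) = 1048/587 + 967/24 = 592781/14088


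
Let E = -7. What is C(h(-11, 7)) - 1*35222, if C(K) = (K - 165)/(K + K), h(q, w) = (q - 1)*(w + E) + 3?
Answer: -35249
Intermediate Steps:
h(q, w) = 3 + (-1 + q)*(-7 + w) (h(q, w) = (q - 1)*(w - 7) + 3 = (-1 + q)*(-7 + w) + 3 = 3 + (-1 + q)*(-7 + w))
C(K) = (-165 + K)/(2*K) (C(K) = (-165 + K)/((2*K)) = (-165 + K)*(1/(2*K)) = (-165 + K)/(2*K))
C(h(-11, 7)) - 1*35222 = (-165 + (10 - 1*7 - 7*(-11) - 11*7))/(2*(10 - 1*7 - 7*(-11) - 11*7)) - 1*35222 = (-165 + (10 - 7 + 77 - 77))/(2*(10 - 7 + 77 - 77)) - 35222 = (½)*(-165 + 3)/3 - 35222 = (½)*(⅓)*(-162) - 35222 = -27 - 35222 = -35249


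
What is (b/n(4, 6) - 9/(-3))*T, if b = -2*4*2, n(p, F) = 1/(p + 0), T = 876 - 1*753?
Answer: -7503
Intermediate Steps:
T = 123 (T = 876 - 753 = 123)
n(p, F) = 1/p
b = -16 (b = -8*2 = -16)
(b/n(4, 6) - 9/(-3))*T = (-16/(1/4) - 9/(-3))*123 = (-16/¼ - 9*(-⅓))*123 = (-16*4 + 3)*123 = (-64 + 3)*123 = -61*123 = -7503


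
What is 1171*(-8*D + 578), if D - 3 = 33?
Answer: 339590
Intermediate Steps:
D = 36 (D = 3 + 33 = 36)
1171*(-8*D + 578) = 1171*(-8*36 + 578) = 1171*(-288 + 578) = 1171*290 = 339590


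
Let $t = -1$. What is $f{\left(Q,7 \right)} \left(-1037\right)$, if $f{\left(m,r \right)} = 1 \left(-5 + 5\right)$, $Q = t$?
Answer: $0$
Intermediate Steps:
$Q = -1$
$f{\left(m,r \right)} = 0$ ($f{\left(m,r \right)} = 1 \cdot 0 = 0$)
$f{\left(Q,7 \right)} \left(-1037\right) = 0 \left(-1037\right) = 0$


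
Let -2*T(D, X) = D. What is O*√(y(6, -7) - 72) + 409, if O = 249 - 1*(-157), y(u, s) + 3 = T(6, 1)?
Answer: 409 + 406*I*√78 ≈ 409.0 + 3585.7*I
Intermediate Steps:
T(D, X) = -D/2
y(u, s) = -6 (y(u, s) = -3 - ½*6 = -3 - 3 = -6)
O = 406 (O = 249 + 157 = 406)
O*√(y(6, -7) - 72) + 409 = 406*√(-6 - 72) + 409 = 406*√(-78) + 409 = 406*(I*√78) + 409 = 406*I*√78 + 409 = 409 + 406*I*√78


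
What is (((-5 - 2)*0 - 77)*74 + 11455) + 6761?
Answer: 12518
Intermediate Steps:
(((-5 - 2)*0 - 77)*74 + 11455) + 6761 = ((-7*0 - 77)*74 + 11455) + 6761 = ((0 - 77)*74 + 11455) + 6761 = (-77*74 + 11455) + 6761 = (-5698 + 11455) + 6761 = 5757 + 6761 = 12518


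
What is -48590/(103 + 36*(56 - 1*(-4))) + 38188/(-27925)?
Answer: -1443295194/63194275 ≈ -22.839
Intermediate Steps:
-48590/(103 + 36*(56 - 1*(-4))) + 38188/(-27925) = -48590/(103 + 36*(56 + 4)) + 38188*(-1/27925) = -48590/(103 + 36*60) - 38188/27925 = -48590/(103 + 2160) - 38188/27925 = -48590/2263 - 38188/27925 = -1443295194/63194275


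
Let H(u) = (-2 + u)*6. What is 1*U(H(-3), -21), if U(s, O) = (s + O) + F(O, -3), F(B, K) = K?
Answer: -54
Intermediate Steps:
H(u) = -12 + 6*u
U(s, O) = -3 + O + s (U(s, O) = (s + O) - 3 = (O + s) - 3 = -3 + O + s)
1*U(H(-3), -21) = 1*(-3 - 21 + (-12 + 6*(-3))) = 1*(-3 - 21 + (-12 - 18)) = 1*(-3 - 21 - 30) = 1*(-54) = -54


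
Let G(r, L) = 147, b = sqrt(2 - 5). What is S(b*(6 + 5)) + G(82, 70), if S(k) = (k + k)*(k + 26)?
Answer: -579 + 572*I*sqrt(3) ≈ -579.0 + 990.73*I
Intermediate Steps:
b = I*sqrt(3) (b = sqrt(-3) = I*sqrt(3) ≈ 1.732*I)
S(k) = 2*k*(26 + k) (S(k) = (2*k)*(26 + k) = 2*k*(26 + k))
S(b*(6 + 5)) + G(82, 70) = 2*((I*sqrt(3))*(6 + 5))*(26 + (I*sqrt(3))*(6 + 5)) + 147 = 2*((I*sqrt(3))*11)*(26 + (I*sqrt(3))*11) + 147 = 2*(11*I*sqrt(3))*(26 + 11*I*sqrt(3)) + 147 = 22*I*sqrt(3)*(26 + 11*I*sqrt(3)) + 147 = 147 + 22*I*sqrt(3)*(26 + 11*I*sqrt(3))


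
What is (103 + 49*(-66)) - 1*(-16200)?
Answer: 13069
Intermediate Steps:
(103 + 49*(-66)) - 1*(-16200) = (103 - 3234) + 16200 = -3131 + 16200 = 13069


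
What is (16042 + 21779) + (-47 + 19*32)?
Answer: 38382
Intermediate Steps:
(16042 + 21779) + (-47 + 19*32) = 37821 + (-47 + 608) = 37821 + 561 = 38382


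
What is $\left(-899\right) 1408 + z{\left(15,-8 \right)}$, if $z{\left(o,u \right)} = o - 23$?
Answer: $-1265800$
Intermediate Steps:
$z{\left(o,u \right)} = -23 + o$
$\left(-899\right) 1408 + z{\left(15,-8 \right)} = \left(-899\right) 1408 + \left(-23 + 15\right) = -1265792 - 8 = -1265800$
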